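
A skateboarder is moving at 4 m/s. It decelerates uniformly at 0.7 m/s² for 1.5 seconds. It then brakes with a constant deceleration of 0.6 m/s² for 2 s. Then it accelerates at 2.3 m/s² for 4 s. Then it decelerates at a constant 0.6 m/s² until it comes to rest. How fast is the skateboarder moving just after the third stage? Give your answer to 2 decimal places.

Phase 1 (decelerating): v₀ = 4.00 m/s, a = -0.7 m/s².
v = v₀ + at = 4.00 + (-0.7)(1.5) = 2.95 m/s
Δx = v₀t + ½at² = 4.00·1.5 + 0.5·-0.7·1.5² = 5.21 m

Phase 2 (decelerating): v₀ = 2.95 m/s, a = -0.6 m/s².
v = v₀ + at = 2.95 + (-0.6)(2) = 1.75 m/s
Δx = v₀t + ½at² = 2.95·2 + 0.5·-0.6·2² = 4.70 m

Phase 3 (accelerating): v₀ = 1.75 m/s, a = 2.3 m/s².
v = v₀ + at = 1.75 + (2.3)(4) = 10.9 m/s
Δx = v₀t + ½at² = 1.75·4 + 0.5·2.3·4² = 25.4 m
Speed at end of phase 3 = 10.9 m/s

10.95 m/s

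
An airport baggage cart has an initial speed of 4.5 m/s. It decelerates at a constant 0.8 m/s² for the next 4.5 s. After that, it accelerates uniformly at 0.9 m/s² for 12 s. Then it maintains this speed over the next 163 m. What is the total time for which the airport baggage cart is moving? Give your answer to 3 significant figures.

30.4 s

Phase 1 (decelerating): v₀ = 4.50 m/s, a = -0.8 m/s².
v = v₀ + at = 4.50 + (-0.8)(4.5) = 0.900 m/s
Δx = v₀t + ½at² = 4.50·4.5 + 0.5·-0.8·4.5² = 12.2 m

Phase 2 (accelerating): v₀ = 0.900 m/s, a = 0.9 m/s².
v = v₀ + at = 0.900 + (0.9)(12) = 11.7 m/s
Δx = v₀t + ½at² = 0.900·12 + 0.5·0.9·12² = 75.6 m

Phase 3 (constant speed): v₀ = 11.7 m/s, a = 0 m/s².
Constant speed: t = d/v = 163/11.7 = 13.9 s
Total time = 4.50 + 12.0 + 13.9 = 30.4 s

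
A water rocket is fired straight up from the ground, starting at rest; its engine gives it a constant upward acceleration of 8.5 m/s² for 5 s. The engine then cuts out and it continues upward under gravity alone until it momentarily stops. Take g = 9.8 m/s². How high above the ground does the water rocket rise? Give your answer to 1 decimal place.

Phase 1 (powered ascent): v₀ = 0 m/s, a = 8.5 m/s².
v = v₀ + at = 0 + (8.5)(5) = 42.5 m/s
Δx = v₀t + ½at² = 0·5 + 0.5·8.5·5² = 106 m

Phase 2 (coasting upward): v₀ = 42.5 m/s, a = -9.8 m/s².
v = v₀ + at → t = (0 − 42.5) / -9.8 = 4.34 s
v² = v₀² + 2aΔx → Δx = (0² − 42.5²)/(2·-9.8) = 92.2 m
Maximum height = 106 + 92.2 = 198 m

198.4 m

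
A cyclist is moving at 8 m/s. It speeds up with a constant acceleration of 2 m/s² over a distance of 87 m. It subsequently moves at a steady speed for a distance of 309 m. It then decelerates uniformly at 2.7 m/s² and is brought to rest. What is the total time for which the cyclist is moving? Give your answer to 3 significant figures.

28.9 s

Phase 1 (accelerating): v₀ = 8.00 m/s, a = 2 m/s².
v² = v₀² + 2aΔx = 8.00² + 2·2·87 = 412 → v = 20.3 m/s
t = (v − v₀)/a = (20.3 − 8.00)/2 = 6.15 s

Phase 2 (constant speed): v₀ = 20.3 m/s, a = 0 m/s².
Constant speed: t = d/v = 309/20.3 = 15.2 s

Phase 3 (decelerating): v₀ = 20.3 m/s, a = -2.7 m/s².
v = v₀ + at → t = (0 − 20.3) / -2.7 = 7.52 s
v² = v₀² + 2aΔx → Δx = (0² − 20.3²)/(2·-2.7) = 76.3 m
Total time = 6.15 + 15.2 + 7.52 = 28.9 s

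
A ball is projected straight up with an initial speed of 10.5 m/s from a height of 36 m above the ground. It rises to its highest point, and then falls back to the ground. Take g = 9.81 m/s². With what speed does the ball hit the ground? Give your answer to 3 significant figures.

28.6 m/s

Phase 1 (rising): v₀ = 10.5 m/s, a = -9.81 m/s².
v = v₀ + at → t = (0 − 10.5) / -9.81 = 1.07 s
v² = v₀² + 2aΔx → Δx = (0² − 10.5²)/(2·-9.81) = 5.62 m

Phase 2 (falling): v₀ = 0 m/s, a = -9.81 m/s².
Falls 41.6 m from rest: t = √(2·41.6/9.81) = 2.91 s; v = g·t = 28.6 m/s.
Final speed = 28.6 m/s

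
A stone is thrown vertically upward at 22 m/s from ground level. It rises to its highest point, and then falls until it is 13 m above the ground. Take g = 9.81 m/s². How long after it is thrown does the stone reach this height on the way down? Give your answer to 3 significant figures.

3.78 s

Phase 1 (rising): v₀ = 22.0 m/s, a = -9.81 m/s².
v = v₀ + at → t = (0 − 22.0) / -9.81 = 2.24 s
v² = v₀² + 2aΔx → Δx = (0² − 22.0²)/(2·-9.81) = 24.7 m

Phase 2 (falling): v₀ = 0 m/s, a = -9.81 m/s².
Falls 11.7 m from rest: t = √(2·11.7/9.81) = 1.54 s; v = g·t = 15.1 m/s.
Total time = 2.24 + 1.54 = 3.78 s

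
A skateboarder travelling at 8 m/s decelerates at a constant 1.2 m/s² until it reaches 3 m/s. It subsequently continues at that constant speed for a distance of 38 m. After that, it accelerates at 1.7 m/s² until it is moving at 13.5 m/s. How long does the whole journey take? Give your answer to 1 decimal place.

Phase 1 (decelerating): v₀ = 8.00 m/s, a = -1.2 m/s².
v = v₀ + at → t = (3 − 8.00) / -1.2 = 4.17 s
v² = v₀² + 2aΔx → Δx = (3² − 8.00²)/(2·-1.2) = 22.9 m

Phase 2 (constant speed): v₀ = 3.00 m/s, a = 0 m/s².
Constant speed: t = d/v = 38/3.00 = 12.7 s

Phase 3 (accelerating): v₀ = 3.00 m/s, a = 1.7 m/s².
v = v₀ + at → t = (13.5 − 3.00) / 1.7 = 6.18 s
v² = v₀² + 2aΔx → Δx = (13.5² − 3.00²)/(2·1.7) = 51.0 m
Total time = 4.17 + 12.7 + 6.18 = 23.0 s

23.0 s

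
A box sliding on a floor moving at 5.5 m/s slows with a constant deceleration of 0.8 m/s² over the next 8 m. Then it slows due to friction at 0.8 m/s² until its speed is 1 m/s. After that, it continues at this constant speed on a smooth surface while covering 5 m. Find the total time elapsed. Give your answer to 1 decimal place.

10.6 s

Phase 1 (decelerating): v₀ = 5.50 m/s, a = -0.8 m/s².
v² = v₀² + 2aΔx = 5.50² + 2·-0.8·8 = 17.4 → v = 4.18 m/s
t = (v − v₀)/a = (4.18 − 5.50)/-0.8 = 1.65 s

Phase 2 (decelerating): v₀ = 4.18 m/s, a = -0.8 m/s².
v = v₀ + at → t = (1 − 4.18) / -0.8 = 3.97 s
v² = v₀² + 2aΔx → Δx = (1² − 4.18²)/(2·-0.8) = 10.3 m

Phase 3 (constant speed): v₀ = 1.00 m/s, a = 0 m/s².
Constant speed: t = d/v = 5/1.00 = 5.00 s
Total time = 1.65 + 3.97 + 5.00 = 10.6 s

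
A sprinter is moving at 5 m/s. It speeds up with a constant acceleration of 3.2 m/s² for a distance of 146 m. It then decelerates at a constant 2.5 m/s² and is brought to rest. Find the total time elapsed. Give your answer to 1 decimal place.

20.5 s

Phase 1 (accelerating): v₀ = 5.00 m/s, a = 3.2 m/s².
v² = v₀² + 2aΔx = 5.00² + 2·3.2·146 = 959 → v = 31.0 m/s
t = (v − v₀)/a = (31.0 − 5.00)/3.2 = 8.12 s

Phase 2 (decelerating): v₀ = 31.0 m/s, a = -2.5 m/s².
v = v₀ + at → t = (0 − 31.0) / -2.5 = 12.4 s
v² = v₀² + 2aΔx → Δx = (0² − 31.0²)/(2·-2.5) = 192 m
Total time = 8.12 + 12.4 = 20.5 s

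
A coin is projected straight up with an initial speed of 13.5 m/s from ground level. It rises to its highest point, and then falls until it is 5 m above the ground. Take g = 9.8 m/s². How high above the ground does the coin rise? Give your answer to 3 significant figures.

Phase 1 (rising): v₀ = 13.5 m/s, a = -9.8 m/s².
v = v₀ + at → t = (0 − 13.5) / -9.8 = 1.38 s
v² = v₀² + 2aΔx → Δx = (0² − 13.5²)/(2·-9.8) = 9.30 m
Maximum height = 9.30 m

9.30 m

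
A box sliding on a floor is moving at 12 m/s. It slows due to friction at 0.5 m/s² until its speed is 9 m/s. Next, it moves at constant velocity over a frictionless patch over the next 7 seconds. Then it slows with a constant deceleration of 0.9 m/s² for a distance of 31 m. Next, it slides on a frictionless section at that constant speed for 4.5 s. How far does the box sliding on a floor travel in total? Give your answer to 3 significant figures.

Phase 1 (decelerating): v₀ = 12.0 m/s, a = -0.5 m/s².
v = v₀ + at → t = (9 − 12.0) / -0.5 = 6.00 s
v² = v₀² + 2aΔx → Δx = (9² − 12.0²)/(2·-0.5) = 63.0 m

Phase 2 (constant speed): v₀ = 9.00 m/s, a = 0 m/s².
v = v₀ + at = 9.00 + (0)(7) = 9.00 m/s
Δx = v₀t + ½at² = 9.00·7 + 0.5·0·7² = 63.0 m

Phase 3 (decelerating): v₀ = 9.00 m/s, a = -0.9 m/s².
v² = v₀² + 2aΔx = 9.00² + 2·-0.9·31 = 25.2 → v = 5.02 m/s
t = (v − v₀)/a = (5.02 − 9.00)/-0.9 = 4.42 s

Phase 4 (constant speed): v₀ = 5.02 m/s, a = 0 m/s².
v = v₀ + at = 5.02 + (0)(4.5) = 5.02 m/s
Δx = v₀t + ½at² = 5.02·4.5 + 0.5·0·4.5² = 22.6 m
Total distance = 63.0 + 63.0 + 31.0 + 22.6 = 180 m

180 m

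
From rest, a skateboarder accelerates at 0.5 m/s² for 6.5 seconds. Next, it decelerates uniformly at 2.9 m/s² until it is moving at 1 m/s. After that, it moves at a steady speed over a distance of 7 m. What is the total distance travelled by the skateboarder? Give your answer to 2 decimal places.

Phase 1 (accelerating): v₀ = 0 m/s, a = 0.5 m/s².
v = v₀ + at = 0 + (0.5)(6.5) = 3.25 m/s
Δx = v₀t + ½at² = 0·6.5 + 0.5·0.5·6.5² = 10.6 m

Phase 2 (decelerating): v₀ = 3.25 m/s, a = -2.9 m/s².
v = v₀ + at → t = (1 − 3.25) / -2.9 = 0.776 s
v² = v₀² + 2aΔx → Δx = (1² − 3.25²)/(2·-2.9) = 1.65 m

Phase 3 (constant speed): v₀ = 1.00 m/s, a = 0 m/s².
Constant speed: t = d/v = 7/1.00 = 7.00 s
Total distance = 10.6 + 1.65 + 7.00 = 19.2 m

19.21 m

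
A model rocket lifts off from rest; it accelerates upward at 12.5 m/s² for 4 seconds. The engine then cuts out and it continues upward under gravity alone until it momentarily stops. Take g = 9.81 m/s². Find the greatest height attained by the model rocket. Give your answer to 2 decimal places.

Phase 1 (powered ascent): v₀ = 0 m/s, a = 12.5 m/s².
v = v₀ + at = 0 + (12.5)(4) = 50.0 m/s
Δx = v₀t + ½at² = 0·4 + 0.5·12.5·4² = 100 m

Phase 2 (coasting upward): v₀ = 50.0 m/s, a = -9.81 m/s².
v = v₀ + at → t = (0 − 50.0) / -9.81 = 5.10 s
v² = v₀² + 2aΔx → Δx = (0² − 50.0²)/(2·-9.81) = 127 m
Maximum height = 100 + 127 = 227 m

227.42 m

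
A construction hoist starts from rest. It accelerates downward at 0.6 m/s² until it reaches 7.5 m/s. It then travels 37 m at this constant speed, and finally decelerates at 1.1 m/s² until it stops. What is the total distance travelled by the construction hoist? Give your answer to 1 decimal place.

109.4 m

Phase 1 (accelerating): v₀ = 0 m/s, a = 0.6 m/s².
v = v₀ + at → t = (7.5 − 0) / 0.6 = 12.5 s
v² = v₀² + 2aΔx → Δx = (7.5² − 0²)/(2·0.6) = 46.9 m

Phase 2 (constant speed): v₀ = 7.50 m/s, a = 0 m/s².
Constant speed: t = d/v = 37/7.50 = 4.93 s

Phase 3 (decelerating): v₀ = 7.50 m/s, a = -1.1 m/s².
v = v₀ + at → t = (0 − 7.50) / -1.1 = 6.82 s
v² = v₀² + 2aΔx → Δx = (0² − 7.50²)/(2·-1.1) = 25.6 m
Total distance = 46.9 + 37.0 + 25.6 = 109 m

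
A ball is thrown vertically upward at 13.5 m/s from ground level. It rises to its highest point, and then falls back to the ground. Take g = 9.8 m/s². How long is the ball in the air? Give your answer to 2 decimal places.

Phase 1 (rising): v₀ = 13.5 m/s, a = -9.8 m/s².
v = v₀ + at → t = (0 − 13.5) / -9.8 = 1.38 s
v² = v₀² + 2aΔx → Δx = (0² − 13.5²)/(2·-9.8) = 9.30 m

Phase 2 (falling): v₀ = 0 m/s, a = -9.8 m/s².
Falls 9.30 m from rest: t = √(2·9.30/9.8) = 1.38 s; v = g·t = 13.5 m/s.
Total time = 1.38 + 1.38 = 2.76 s

2.76 s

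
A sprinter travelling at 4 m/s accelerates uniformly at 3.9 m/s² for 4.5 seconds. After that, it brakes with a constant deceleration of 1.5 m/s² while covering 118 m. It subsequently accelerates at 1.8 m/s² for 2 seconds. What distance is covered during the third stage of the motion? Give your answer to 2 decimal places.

Phase 1 (accelerating): v₀ = 4.00 m/s, a = 3.9 m/s².
v = v₀ + at = 4.00 + (3.9)(4.5) = 21.6 m/s
Δx = v₀t + ½at² = 4.00·4.5 + 0.5·3.9·4.5² = 57.5 m

Phase 2 (decelerating): v₀ = 21.6 m/s, a = -1.5 m/s².
v² = v₀² + 2aΔx = 21.6² + 2·-1.5·118 = 110 → v = 10.5 m/s
t = (v − v₀)/a = (10.5 − 21.6)/-1.5 = 7.36 s

Phase 3 (accelerating): v₀ = 10.5 m/s, a = 1.8 m/s².
v = v₀ + at = 10.5 + (1.8)(2) = 14.1 m/s
Δx = v₀t + ½at² = 10.5·2 + 0.5·1.8·2² = 24.6 m
Distance in phase 3 = 24.6 m

24.61 m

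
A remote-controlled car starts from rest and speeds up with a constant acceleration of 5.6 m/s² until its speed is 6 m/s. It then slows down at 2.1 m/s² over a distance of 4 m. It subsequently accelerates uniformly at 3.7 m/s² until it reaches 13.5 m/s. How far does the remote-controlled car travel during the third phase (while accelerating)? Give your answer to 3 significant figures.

Phase 1 (accelerating): v₀ = 0 m/s, a = 5.6 m/s².
v = v₀ + at → t = (6 − 0) / 5.6 = 1.07 s
v² = v₀² + 2aΔx → Δx = (6² − 0²)/(2·5.6) = 3.21 m

Phase 2 (decelerating): v₀ = 6.00 m/s, a = -2.1 m/s².
v² = v₀² + 2aΔx = 6.00² + 2·-2.1·4 = 19.2 → v = 4.38 m/s
t = (v − v₀)/a = (4.38 − 6.00)/-2.1 = 0.771 s

Phase 3 (accelerating): v₀ = 4.38 m/s, a = 3.7 m/s².
v = v₀ + at → t = (13.5 − 4.38) / 3.7 = 2.46 s
v² = v₀² + 2aΔx → Δx = (13.5² − 4.38²)/(2·3.7) = 22.0 m
Distance in phase 3 = 22.0 m

22.0 m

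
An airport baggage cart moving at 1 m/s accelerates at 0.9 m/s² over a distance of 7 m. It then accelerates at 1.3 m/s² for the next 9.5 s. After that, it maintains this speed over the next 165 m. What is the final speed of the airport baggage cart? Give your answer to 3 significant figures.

Phase 1 (accelerating): v₀ = 1.00 m/s, a = 0.9 m/s².
v² = v₀² + 2aΔx = 1.00² + 2·0.9·7 = 13.6 → v = 3.69 m/s
t = (v − v₀)/a = (3.69 − 1.00)/0.9 = 2.99 s

Phase 2 (accelerating): v₀ = 3.69 m/s, a = 1.3 m/s².
v = v₀ + at = 3.69 + (1.3)(9.5) = 16.0 m/s
Δx = v₀t + ½at² = 3.69·9.5 + 0.5·1.3·9.5² = 93.7 m

Phase 3 (constant speed): v₀ = 16.0 m/s, a = 0 m/s².
Constant speed: t = d/v = 165/16.0 = 10.3 s
Final speed = 16.0 m/s

16.0 m/s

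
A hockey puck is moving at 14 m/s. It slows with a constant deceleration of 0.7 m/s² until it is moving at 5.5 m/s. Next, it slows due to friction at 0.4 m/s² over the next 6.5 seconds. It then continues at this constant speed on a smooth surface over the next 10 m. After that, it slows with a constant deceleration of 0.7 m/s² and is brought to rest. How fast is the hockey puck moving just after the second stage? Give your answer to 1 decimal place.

Phase 1 (decelerating): v₀ = 14.0 m/s, a = -0.7 m/s².
v = v₀ + at → t = (5.5 − 14.0) / -0.7 = 12.1 s
v² = v₀² + 2aΔx → Δx = (5.5² − 14.0²)/(2·-0.7) = 118 m

Phase 2 (decelerating): v₀ = 5.50 m/s, a = -0.4 m/s².
v = v₀ + at = 5.50 + (-0.4)(6.5) = 2.90 m/s
Δx = v₀t + ½at² = 5.50·6.5 + 0.5·-0.4·6.5² = 27.3 m
Speed at end of phase 2 = 2.90 m/s

2.9 m/s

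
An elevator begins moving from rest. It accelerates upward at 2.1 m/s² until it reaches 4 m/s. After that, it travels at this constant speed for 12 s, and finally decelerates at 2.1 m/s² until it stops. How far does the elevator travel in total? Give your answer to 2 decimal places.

Phase 1 (accelerating): v₀ = 0 m/s, a = 2.1 m/s².
v = v₀ + at → t = (4 − 0) / 2.1 = 1.90 s
v² = v₀² + 2aΔx → Δx = (4² − 0²)/(2·2.1) = 3.81 m

Phase 2 (constant speed): v₀ = 4.00 m/s, a = 0 m/s².
v = v₀ + at = 4.00 + (0)(12) = 4.00 m/s
Δx = v₀t + ½at² = 4.00·12 + 0.5·0·12² = 48.0 m

Phase 3 (decelerating): v₀ = 4.00 m/s, a = -2.1 m/s².
v = v₀ + at → t = (0 − 4.00) / -2.1 = 1.90 s
v² = v₀² + 2aΔx → Δx = (0² − 4.00²)/(2·-2.1) = 3.81 m
Total distance = 3.81 + 48.0 + 3.81 = 55.6 m

55.62 m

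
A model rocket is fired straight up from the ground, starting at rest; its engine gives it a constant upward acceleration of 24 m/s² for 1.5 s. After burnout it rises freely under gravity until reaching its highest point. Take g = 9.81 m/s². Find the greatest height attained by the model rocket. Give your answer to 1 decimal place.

Phase 1 (powered ascent): v₀ = 0 m/s, a = 24 m/s².
v = v₀ + at = 0 + (24)(1.5) = 36.0 m/s
Δx = v₀t + ½at² = 0·1.5 + 0.5·24·1.5² = 27.0 m

Phase 2 (coasting upward): v₀ = 36.0 m/s, a = -9.81 m/s².
v = v₀ + at → t = (0 − 36.0) / -9.81 = 3.67 s
v² = v₀² + 2aΔx → Δx = (0² − 36.0²)/(2·-9.81) = 66.1 m
Maximum height = 27.0 + 66.1 = 93.1 m

93.1 m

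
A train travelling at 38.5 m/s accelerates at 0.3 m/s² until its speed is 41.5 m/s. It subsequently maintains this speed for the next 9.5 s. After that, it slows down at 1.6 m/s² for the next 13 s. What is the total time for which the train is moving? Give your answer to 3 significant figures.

32.5 s

Phase 1 (accelerating): v₀ = 38.5 m/s, a = 0.3 m/s².
v = v₀ + at → t = (41.5 − 38.5) / 0.3 = 10.0 s
v² = v₀² + 2aΔx → Δx = (41.5² − 38.5²)/(2·0.3) = 400 m

Phase 2 (constant speed): v₀ = 41.5 m/s, a = 0 m/s².
v = v₀ + at = 41.5 + (0)(9.5) = 41.5 m/s
Δx = v₀t + ½at² = 41.5·9.5 + 0.5·0·9.5² = 394 m

Phase 3 (decelerating): v₀ = 41.5 m/s, a = -1.6 m/s².
v = v₀ + at = 41.5 + (-1.6)(13) = 20.7 m/s
Δx = v₀t + ½at² = 41.5·13 + 0.5·-1.6·13² = 404 m
Total time = 10.0 + 9.50 + 13.0 = 32.5 s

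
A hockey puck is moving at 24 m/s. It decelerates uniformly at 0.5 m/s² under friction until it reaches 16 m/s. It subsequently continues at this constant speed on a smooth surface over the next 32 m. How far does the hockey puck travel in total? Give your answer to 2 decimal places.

352.00 m

Phase 1 (decelerating): v₀ = 24.0 m/s, a = -0.5 m/s².
v = v₀ + at → t = (16 − 24.0) / -0.5 = 16.0 s
v² = v₀² + 2aΔx → Δx = (16² − 24.0²)/(2·-0.5) = 320 m

Phase 2 (constant speed): v₀ = 16.0 m/s, a = 0 m/s².
Constant speed: t = d/v = 32/16.0 = 2.00 s
Total distance = 320 + 32.0 = 352 m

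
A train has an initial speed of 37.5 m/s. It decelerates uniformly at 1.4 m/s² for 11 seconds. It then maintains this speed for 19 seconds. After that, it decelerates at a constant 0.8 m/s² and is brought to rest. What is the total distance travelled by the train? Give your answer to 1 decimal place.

Phase 1 (decelerating): v₀ = 37.5 m/s, a = -1.4 m/s².
v = v₀ + at = 37.5 + (-1.4)(11) = 22.1 m/s
Δx = v₀t + ½at² = 37.5·11 + 0.5·-1.4·11² = 328 m

Phase 2 (constant speed): v₀ = 22.1 m/s, a = 0 m/s².
v = v₀ + at = 22.1 + (0)(19) = 22.1 m/s
Δx = v₀t + ½at² = 22.1·19 + 0.5·0·19² = 420 m

Phase 3 (decelerating): v₀ = 22.1 m/s, a = -0.8 m/s².
v = v₀ + at → t = (0 − 22.1) / -0.8 = 27.6 s
v² = v₀² + 2aΔx → Δx = (0² − 22.1²)/(2·-0.8) = 305 m
Total distance = 328 + 420 + 305 = 1050 m

1053.0 m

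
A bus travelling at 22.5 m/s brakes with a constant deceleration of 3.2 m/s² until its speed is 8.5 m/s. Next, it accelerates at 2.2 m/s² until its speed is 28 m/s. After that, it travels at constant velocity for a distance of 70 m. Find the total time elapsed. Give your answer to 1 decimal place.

Phase 1 (decelerating): v₀ = 22.5 m/s, a = -3.2 m/s².
v = v₀ + at → t = (8.5 − 22.5) / -3.2 = 4.38 s
v² = v₀² + 2aΔx → Δx = (8.5² − 22.5²)/(2·-3.2) = 67.8 m

Phase 2 (accelerating): v₀ = 8.50 m/s, a = 2.2 m/s².
v = v₀ + at → t = (28 − 8.50) / 2.2 = 8.86 s
v² = v₀² + 2aΔx → Δx = (28² − 8.50²)/(2·2.2) = 162 m

Phase 3 (constant speed): v₀ = 28.0 m/s, a = 0 m/s².
Constant speed: t = d/v = 70/28.0 = 2.50 s
Total time = 4.38 + 8.86 + 2.50 = 15.7 s

15.7 s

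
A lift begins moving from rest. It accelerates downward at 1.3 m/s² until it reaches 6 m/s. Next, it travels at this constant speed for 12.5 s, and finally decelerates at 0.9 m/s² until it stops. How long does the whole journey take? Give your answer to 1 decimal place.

Phase 1 (accelerating): v₀ = 0 m/s, a = 1.3 m/s².
v = v₀ + at → t = (6 − 0) / 1.3 = 4.62 s
v² = v₀² + 2aΔx → Δx = (6² − 0²)/(2·1.3) = 13.8 m

Phase 2 (constant speed): v₀ = 6.00 m/s, a = 0 m/s².
v = v₀ + at = 6.00 + (0)(12.5) = 6.00 m/s
Δx = v₀t + ½at² = 6.00·12.5 + 0.5·0·12.5² = 75.0 m

Phase 3 (decelerating): v₀ = 6.00 m/s, a = -0.9 m/s².
v = v₀ + at → t = (0 − 6.00) / -0.9 = 6.67 s
v² = v₀² + 2aΔx → Δx = (0² − 6.00²)/(2·-0.9) = 20.0 m
Total time = 4.62 + 12.5 + 6.67 = 23.8 s

23.8 s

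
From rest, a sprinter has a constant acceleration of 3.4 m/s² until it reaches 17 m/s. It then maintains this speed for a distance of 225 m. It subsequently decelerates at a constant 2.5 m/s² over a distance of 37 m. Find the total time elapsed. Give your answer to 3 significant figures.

Phase 1 (accelerating): v₀ = 0 m/s, a = 3.4 m/s².
v = v₀ + at → t = (17 − 0) / 3.4 = 5.00 s
v² = v₀² + 2aΔx → Δx = (17² − 0²)/(2·3.4) = 42.5 m

Phase 2 (constant speed): v₀ = 17.0 m/s, a = 0 m/s².
Constant speed: t = d/v = 225/17.0 = 13.2 s

Phase 3 (decelerating): v₀ = 17.0 m/s, a = -2.5 m/s².
v² = v₀² + 2aΔx = 17.0² + 2·-2.5·37 = 104 → v = 10.2 m/s
t = (v − v₀)/a = (10.2 − 17.0)/-2.5 = 2.72 s
Total time = 5.00 + 13.2 + 2.72 = 21.0 s

21.0 s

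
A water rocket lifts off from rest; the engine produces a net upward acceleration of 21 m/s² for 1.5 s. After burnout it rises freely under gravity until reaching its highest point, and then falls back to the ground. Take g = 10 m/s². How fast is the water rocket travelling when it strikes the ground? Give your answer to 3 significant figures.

38.3 m/s

Phase 1 (powered ascent): v₀ = 0 m/s, a = 21 m/s².
v = v₀ + at = 0 + (21)(1.5) = 31.5 m/s
Δx = v₀t + ½at² = 0·1.5 + 0.5·21·1.5² = 23.6 m

Phase 2 (coasting upward): v₀ = 31.5 m/s, a = -10 m/s².
v = v₀ + at → t = (0 − 31.5) / -10 = 3.15 s
v² = v₀² + 2aΔx → Δx = (0² − 31.5²)/(2·-10) = 49.6 m

Phase 3 (free fall): v₀ = 0 m/s, a = -10 m/s².
Falls 73.2 m from rest: t = √(2·73.2/10) = 3.83 s; v = g·t = 38.3 m/s.
Impact speed = 38.3 m/s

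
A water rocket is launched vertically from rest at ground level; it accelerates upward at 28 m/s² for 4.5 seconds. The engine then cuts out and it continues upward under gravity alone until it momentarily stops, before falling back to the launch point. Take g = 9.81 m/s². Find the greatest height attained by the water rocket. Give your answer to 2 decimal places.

1092.67 m

Phase 1 (powered ascent): v₀ = 0 m/s, a = 28 m/s².
v = v₀ + at = 0 + (28)(4.5) = 126 m/s
Δx = v₀t + ½at² = 0·4.5 + 0.5·28·4.5² = 284 m

Phase 2 (coasting upward): v₀ = 126 m/s, a = -9.81 m/s².
v = v₀ + at → t = (0 − 126) / -9.81 = 12.8 s
v² = v₀² + 2aΔx → Δx = (0² − 126²)/(2·-9.81) = 809 m
Maximum height = 284 + 809 = 1090 m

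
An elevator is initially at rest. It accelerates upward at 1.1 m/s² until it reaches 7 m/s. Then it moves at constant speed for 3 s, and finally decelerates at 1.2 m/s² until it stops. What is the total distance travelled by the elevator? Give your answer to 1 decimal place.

63.7 m

Phase 1 (accelerating): v₀ = 0 m/s, a = 1.1 m/s².
v = v₀ + at → t = (7 − 0) / 1.1 = 6.36 s
v² = v₀² + 2aΔx → Δx = (7² − 0²)/(2·1.1) = 22.3 m

Phase 2 (constant speed): v₀ = 7.00 m/s, a = 0 m/s².
v = v₀ + at = 7.00 + (0)(3) = 7.00 m/s
Δx = v₀t + ½at² = 7.00·3 + 0.5·0·3² = 21.0 m

Phase 3 (decelerating): v₀ = 7.00 m/s, a = -1.2 m/s².
v = v₀ + at → t = (0 − 7.00) / -1.2 = 5.83 s
v² = v₀² + 2aΔx → Δx = (0² − 7.00²)/(2·-1.2) = 20.4 m
Total distance = 22.3 + 21.0 + 20.4 = 63.7 m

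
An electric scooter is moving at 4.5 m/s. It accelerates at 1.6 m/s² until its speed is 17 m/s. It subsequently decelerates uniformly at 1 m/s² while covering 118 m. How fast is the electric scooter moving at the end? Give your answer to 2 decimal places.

Phase 1 (accelerating): v₀ = 4.50 m/s, a = 1.6 m/s².
v = v₀ + at → t = (17 − 4.50) / 1.6 = 7.81 s
v² = v₀² + 2aΔx → Δx = (17² − 4.50²)/(2·1.6) = 84.0 m

Phase 2 (decelerating): v₀ = 17.0 m/s, a = -1 m/s².
v² = v₀² + 2aΔx = 17.0² + 2·-1·118 = 53.0 → v = 7.28 m/s
t = (v − v₀)/a = (7.28 − 17.0)/-1 = 9.72 s
Final speed = 7.28 m/s

7.28 m/s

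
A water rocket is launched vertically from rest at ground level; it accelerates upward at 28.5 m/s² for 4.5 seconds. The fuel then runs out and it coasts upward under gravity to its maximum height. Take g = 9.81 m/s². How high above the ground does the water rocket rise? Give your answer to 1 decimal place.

Phase 1 (powered ascent): v₀ = 0 m/s, a = 28.5 m/s².
v = v₀ + at = 0 + (28.5)(4.5) = 128 m/s
Δx = v₀t + ½at² = 0·4.5 + 0.5·28.5·4.5² = 289 m

Phase 2 (coasting upward): v₀ = 128 m/s, a = -9.81 m/s².
v = v₀ + at → t = (0 − 128) / -9.81 = 13.1 s
v² = v₀² + 2aΔx → Δx = (0² − 128²)/(2·-9.81) = 838 m
Maximum height = 289 + 838 = 1130 m

1126.9 m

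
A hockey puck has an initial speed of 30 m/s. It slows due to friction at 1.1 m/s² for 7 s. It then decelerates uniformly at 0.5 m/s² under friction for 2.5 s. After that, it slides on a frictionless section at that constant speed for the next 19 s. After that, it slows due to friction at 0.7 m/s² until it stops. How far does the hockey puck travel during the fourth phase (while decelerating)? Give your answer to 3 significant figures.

317 m

Phase 1 (decelerating): v₀ = 30.0 m/s, a = -1.1 m/s².
v = v₀ + at = 30.0 + (-1.1)(7) = 22.3 m/s
Δx = v₀t + ½at² = 30.0·7 + 0.5·-1.1·7² = 183 m

Phase 2 (decelerating): v₀ = 22.3 m/s, a = -0.5 m/s².
v = v₀ + at = 22.3 + (-0.5)(2.5) = 21.0 m/s
Δx = v₀t + ½at² = 22.3·2.5 + 0.5·-0.5·2.5² = 54.2 m

Phase 3 (constant speed): v₀ = 21.0 m/s, a = 0 m/s².
v = v₀ + at = 21.0 + (0)(19) = 21.0 m/s
Δx = v₀t + ½at² = 21.0·19 + 0.5·0·19² = 400 m

Phase 4 (decelerating): v₀ = 21.0 m/s, a = -0.7 m/s².
v = v₀ + at → t = (0 − 21.0) / -0.7 = 30.1 s
v² = v₀² + 2aΔx → Δx = (0² − 21.0²)/(2·-0.7) = 317 m
Distance in phase 4 = 317 m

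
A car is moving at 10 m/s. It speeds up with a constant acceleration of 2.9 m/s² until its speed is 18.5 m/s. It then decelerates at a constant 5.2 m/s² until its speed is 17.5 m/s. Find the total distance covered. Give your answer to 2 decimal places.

Phase 1 (accelerating): v₀ = 10.0 m/s, a = 2.9 m/s².
v = v₀ + at → t = (18.5 − 10.0) / 2.9 = 2.93 s
v² = v₀² + 2aΔx → Δx = (18.5² − 10.0²)/(2·2.9) = 41.8 m

Phase 2 (decelerating): v₀ = 18.5 m/s, a = -5.2 m/s².
v = v₀ + at → t = (17.5 − 18.5) / -5.2 = 0.192 s
v² = v₀² + 2aΔx → Δx = (17.5² − 18.5²)/(2·-5.2) = 3.46 m
Total distance = 41.8 + 3.46 = 45.2 m

45.23 m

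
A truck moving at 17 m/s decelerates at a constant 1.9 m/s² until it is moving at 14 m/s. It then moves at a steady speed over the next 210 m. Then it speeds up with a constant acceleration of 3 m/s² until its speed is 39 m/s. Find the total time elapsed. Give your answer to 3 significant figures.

Phase 1 (decelerating): v₀ = 17.0 m/s, a = -1.9 m/s².
v = v₀ + at → t = (14 − 17.0) / -1.9 = 1.58 s
v² = v₀² + 2aΔx → Δx = (14² − 17.0²)/(2·-1.9) = 24.5 m

Phase 2 (constant speed): v₀ = 14.0 m/s, a = 0 m/s².
Constant speed: t = d/v = 210/14.0 = 15.0 s

Phase 3 (accelerating): v₀ = 14.0 m/s, a = 3 m/s².
v = v₀ + at → t = (39 − 14.0) / 3 = 8.33 s
v² = v₀² + 2aΔx → Δx = (39² − 14.0²)/(2·3) = 221 m
Total time = 1.58 + 15.0 + 8.33 = 24.9 s

24.9 s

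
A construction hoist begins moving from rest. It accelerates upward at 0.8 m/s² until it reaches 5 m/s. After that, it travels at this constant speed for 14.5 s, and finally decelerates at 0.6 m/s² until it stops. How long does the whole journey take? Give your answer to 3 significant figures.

29.1 s

Phase 1 (accelerating): v₀ = 0 m/s, a = 0.8 m/s².
v = v₀ + at → t = (5 − 0) / 0.8 = 6.25 s
v² = v₀² + 2aΔx → Δx = (5² − 0²)/(2·0.8) = 15.6 m

Phase 2 (constant speed): v₀ = 5.00 m/s, a = 0 m/s².
v = v₀ + at = 5.00 + (0)(14.5) = 5.00 m/s
Δx = v₀t + ½at² = 5.00·14.5 + 0.5·0·14.5² = 72.5 m

Phase 3 (decelerating): v₀ = 5.00 m/s, a = -0.6 m/s².
v = v₀ + at → t = (0 − 5.00) / -0.6 = 8.33 s
v² = v₀² + 2aΔx → Δx = (0² − 5.00²)/(2·-0.6) = 20.8 m
Total time = 6.25 + 14.5 + 8.33 = 29.1 s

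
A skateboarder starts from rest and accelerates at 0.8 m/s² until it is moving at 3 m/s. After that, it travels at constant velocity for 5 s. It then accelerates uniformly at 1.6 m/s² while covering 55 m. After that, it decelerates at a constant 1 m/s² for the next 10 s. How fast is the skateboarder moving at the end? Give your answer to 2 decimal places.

Phase 1 (accelerating): v₀ = 0 m/s, a = 0.8 m/s².
v = v₀ + at → t = (3 − 0) / 0.8 = 3.75 s
v² = v₀² + 2aΔx → Δx = (3² − 0²)/(2·0.8) = 5.62 m

Phase 2 (constant speed): v₀ = 3.00 m/s, a = 0 m/s².
v = v₀ + at = 3.00 + (0)(5) = 3.00 m/s
Δx = v₀t + ½at² = 3.00·5 + 0.5·0·5² = 15.0 m

Phase 3 (accelerating): v₀ = 3.00 m/s, a = 1.6 m/s².
v² = v₀² + 2aΔx = 3.00² + 2·1.6·55 = 185 → v = 13.6 m/s
t = (v − v₀)/a = (13.6 − 3.00)/1.6 = 6.63 s

Phase 4 (decelerating): v₀ = 13.6 m/s, a = -1 m/s².
v = v₀ + at = 13.6 + (-1)(10) = 3.60 m/s
Δx = v₀t + ½at² = 13.6·10 + 0.5·-1·10² = 86.0 m
Final speed = 3.60 m/s

3.60 m/s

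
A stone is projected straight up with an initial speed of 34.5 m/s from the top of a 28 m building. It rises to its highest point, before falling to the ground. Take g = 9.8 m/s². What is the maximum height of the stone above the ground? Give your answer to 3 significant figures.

Phase 1 (rising): v₀ = 34.5 m/s, a = -9.8 m/s².
v = v₀ + at → t = (0 − 34.5) / -9.8 = 3.52 s
v² = v₀² + 2aΔx → Δx = (0² − 34.5²)/(2·-9.8) = 60.7 m
Maximum height = 28 + 60.7 = 88.7 m

88.7 m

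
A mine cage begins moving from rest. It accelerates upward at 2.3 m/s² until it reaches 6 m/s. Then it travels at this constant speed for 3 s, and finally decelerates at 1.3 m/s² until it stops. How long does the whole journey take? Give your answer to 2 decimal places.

Phase 1 (accelerating): v₀ = 0 m/s, a = 2.3 m/s².
v = v₀ + at → t = (6 − 0) / 2.3 = 2.61 s
v² = v₀² + 2aΔx → Δx = (6² − 0²)/(2·2.3) = 7.83 m

Phase 2 (constant speed): v₀ = 6.00 m/s, a = 0 m/s².
v = v₀ + at = 6.00 + (0)(3) = 6.00 m/s
Δx = v₀t + ½at² = 6.00·3 + 0.5·0·3² = 18.0 m

Phase 3 (decelerating): v₀ = 6.00 m/s, a = -1.3 m/s².
v = v₀ + at → t = (0 − 6.00) / -1.3 = 4.62 s
v² = v₀² + 2aΔx → Δx = (0² − 6.00²)/(2·-1.3) = 13.8 m
Total time = 2.61 + 3.00 + 4.62 = 10.2 s

10.22 s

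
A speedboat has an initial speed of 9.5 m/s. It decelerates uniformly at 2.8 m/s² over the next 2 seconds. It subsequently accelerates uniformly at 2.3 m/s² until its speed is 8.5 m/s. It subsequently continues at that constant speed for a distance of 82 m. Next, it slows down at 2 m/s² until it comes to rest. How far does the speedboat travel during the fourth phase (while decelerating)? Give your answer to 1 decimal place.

Phase 1 (decelerating): v₀ = 9.50 m/s, a = -2.8 m/s².
v = v₀ + at = 9.50 + (-2.8)(2) = 3.90 m/s
Δx = v₀t + ½at² = 9.50·2 + 0.5·-2.8·2² = 13.4 m

Phase 2 (accelerating): v₀ = 3.90 m/s, a = 2.3 m/s².
v = v₀ + at → t = (8.5 − 3.90) / 2.3 = 2.00 s
v² = v₀² + 2aΔx → Δx = (8.5² − 3.90²)/(2·2.3) = 12.4 m

Phase 3 (constant speed): v₀ = 8.50 m/s, a = 0 m/s².
Constant speed: t = d/v = 82/8.50 = 9.65 s

Phase 4 (decelerating): v₀ = 8.50 m/s, a = -2 m/s².
v = v₀ + at → t = (0 − 8.50) / -2 = 4.25 s
v² = v₀² + 2aΔx → Δx = (0² − 8.50²)/(2·-2) = 18.1 m
Distance in phase 4 = 18.1 m

18.1 m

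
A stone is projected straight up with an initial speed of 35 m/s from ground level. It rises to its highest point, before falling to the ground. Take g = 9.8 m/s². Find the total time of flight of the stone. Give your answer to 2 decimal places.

Phase 1 (rising): v₀ = 35.0 m/s, a = -9.8 m/s².
v = v₀ + at → t = (0 − 35.0) / -9.8 = 3.57 s
v² = v₀² + 2aΔx → Δx = (0² − 35.0²)/(2·-9.8) = 62.5 m

Phase 2 (falling): v₀ = 0 m/s, a = -9.8 m/s².
Falls 62.5 m from rest: t = √(2·62.5/9.8) = 3.57 s; v = g·t = 35.0 m/s.
Total time = 3.57 + 3.57 = 7.14 s

7.14 s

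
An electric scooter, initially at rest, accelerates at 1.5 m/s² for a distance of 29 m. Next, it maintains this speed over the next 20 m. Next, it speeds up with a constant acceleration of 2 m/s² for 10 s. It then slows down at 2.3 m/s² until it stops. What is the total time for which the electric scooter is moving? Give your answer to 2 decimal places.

31.11 s

Phase 1 (accelerating): v₀ = 0 m/s, a = 1.5 m/s².
v² = v₀² + 2aΔx = 0² + 2·1.5·29 = 87.0 → v = 9.33 m/s
t = (v − v₀)/a = (9.33 − 0)/1.5 = 6.22 s

Phase 2 (constant speed): v₀ = 9.33 m/s, a = 0 m/s².
Constant speed: t = d/v = 20/9.33 = 2.14 s

Phase 3 (accelerating): v₀ = 9.33 m/s, a = 2 m/s².
v = v₀ + at = 9.33 + (2)(10) = 29.3 m/s
Δx = v₀t + ½at² = 9.33·10 + 0.5·2·10² = 193 m

Phase 4 (decelerating): v₀ = 29.3 m/s, a = -2.3 m/s².
v = v₀ + at → t = (0 − 29.3) / -2.3 = 12.8 s
v² = v₀² + 2aΔx → Δx = (0² − 29.3²)/(2·-2.3) = 187 m
Total time = 6.22 + 2.14 + 10.0 + 12.8 = 31.1 s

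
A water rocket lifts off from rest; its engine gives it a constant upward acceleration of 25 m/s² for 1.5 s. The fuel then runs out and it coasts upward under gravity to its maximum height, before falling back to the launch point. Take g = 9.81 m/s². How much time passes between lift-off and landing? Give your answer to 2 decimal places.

9.83 s

Phase 1 (powered ascent): v₀ = 0 m/s, a = 25 m/s².
v = v₀ + at = 0 + (25)(1.5) = 37.5 m/s
Δx = v₀t + ½at² = 0·1.5 + 0.5·25·1.5² = 28.1 m

Phase 2 (coasting upward): v₀ = 37.5 m/s, a = -9.81 m/s².
v = v₀ + at → t = (0 − 37.5) / -9.81 = 3.82 s
v² = v₀² + 2aΔx → Δx = (0² − 37.5²)/(2·-9.81) = 71.7 m

Phase 3 (free fall): v₀ = 0 m/s, a = -9.81 m/s².
Falls 99.8 m from rest: t = √(2·99.8/9.81) = 4.51 s; v = g·t = 44.2 m/s.
Total time = 1.50 + 3.82 + 4.51 = 9.83 s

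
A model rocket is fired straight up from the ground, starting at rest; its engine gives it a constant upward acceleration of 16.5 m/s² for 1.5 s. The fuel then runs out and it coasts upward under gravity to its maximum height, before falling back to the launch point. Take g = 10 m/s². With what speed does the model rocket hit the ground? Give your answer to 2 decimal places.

31.37 m/s

Phase 1 (powered ascent): v₀ = 0 m/s, a = 16.5 m/s².
v = v₀ + at = 0 + (16.5)(1.5) = 24.8 m/s
Δx = v₀t + ½at² = 0·1.5 + 0.5·16.5·1.5² = 18.6 m

Phase 2 (coasting upward): v₀ = 24.8 m/s, a = -10 m/s².
v = v₀ + at → t = (0 − 24.8) / -10 = 2.48 s
v² = v₀² + 2aΔx → Δx = (0² − 24.8²)/(2·-10) = 30.6 m

Phase 3 (free fall): v₀ = 0 m/s, a = -10 m/s².
Falls 49.2 m from rest: t = √(2·49.2/10) = 3.14 s; v = g·t = 31.4 m/s.
Impact speed = 31.4 m/s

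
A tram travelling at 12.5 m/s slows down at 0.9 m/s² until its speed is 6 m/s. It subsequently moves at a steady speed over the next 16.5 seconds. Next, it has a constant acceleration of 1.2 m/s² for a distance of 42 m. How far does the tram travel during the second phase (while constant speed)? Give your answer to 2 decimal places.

Phase 1 (decelerating): v₀ = 12.5 m/s, a = -0.9 m/s².
v = v₀ + at → t = (6 − 12.5) / -0.9 = 7.22 s
v² = v₀² + 2aΔx → Δx = (6² − 12.5²)/(2·-0.9) = 66.8 m

Phase 2 (constant speed): v₀ = 6.00 m/s, a = 0 m/s².
v = v₀ + at = 6.00 + (0)(16.5) = 6.00 m/s
Δx = v₀t + ½at² = 6.00·16.5 + 0.5·0·16.5² = 99.0 m
Distance in phase 2 = 99.0 m

99.00 m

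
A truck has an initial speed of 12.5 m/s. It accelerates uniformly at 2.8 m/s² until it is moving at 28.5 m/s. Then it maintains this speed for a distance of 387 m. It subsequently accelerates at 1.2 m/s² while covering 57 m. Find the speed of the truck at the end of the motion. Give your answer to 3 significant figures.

30.8 m/s

Phase 1 (accelerating): v₀ = 12.5 m/s, a = 2.8 m/s².
v = v₀ + at → t = (28.5 − 12.5) / 2.8 = 5.71 s
v² = v₀² + 2aΔx → Δx = (28.5² − 12.5²)/(2·2.8) = 117 m

Phase 2 (constant speed): v₀ = 28.5 m/s, a = 0 m/s².
Constant speed: t = d/v = 387/28.5 = 13.6 s

Phase 3 (accelerating): v₀ = 28.5 m/s, a = 1.2 m/s².
v² = v₀² + 2aΔx = 28.5² + 2·1.2·57 = 949 → v = 30.8 m/s
t = (v − v₀)/a = (30.8 − 28.5)/1.2 = 1.92 s
Final speed = 30.8 m/s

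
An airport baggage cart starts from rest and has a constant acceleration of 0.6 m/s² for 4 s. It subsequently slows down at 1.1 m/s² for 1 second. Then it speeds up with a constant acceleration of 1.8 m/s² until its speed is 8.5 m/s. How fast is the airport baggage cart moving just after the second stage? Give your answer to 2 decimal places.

1.30 m/s

Phase 1 (accelerating): v₀ = 0 m/s, a = 0.6 m/s².
v = v₀ + at = 0 + (0.6)(4) = 2.40 m/s
Δx = v₀t + ½at² = 0·4 + 0.5·0.6·4² = 4.80 m

Phase 2 (decelerating): v₀ = 2.40 m/s, a = -1.1 m/s².
v = v₀ + at = 2.40 + (-1.1)(1) = 1.30 m/s
Δx = v₀t + ½at² = 2.40·1 + 0.5·-1.1·1² = 1.85 m
Speed at end of phase 2 = 1.30 m/s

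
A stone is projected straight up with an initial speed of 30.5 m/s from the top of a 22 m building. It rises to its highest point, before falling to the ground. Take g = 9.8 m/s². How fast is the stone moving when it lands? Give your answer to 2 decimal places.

Phase 1 (rising): v₀ = 30.5 m/s, a = -9.8 m/s².
v = v₀ + at → t = (0 − 30.5) / -9.8 = 3.11 s
v² = v₀² + 2aΔx → Δx = (0² − 30.5²)/(2·-9.8) = 47.5 m

Phase 2 (falling): v₀ = 0 m/s, a = -9.8 m/s².
Falls 69.5 m from rest: t = √(2·69.5/9.8) = 3.77 s; v = g·t = 36.9 m/s.
Final speed = 36.9 m/s

36.90 m/s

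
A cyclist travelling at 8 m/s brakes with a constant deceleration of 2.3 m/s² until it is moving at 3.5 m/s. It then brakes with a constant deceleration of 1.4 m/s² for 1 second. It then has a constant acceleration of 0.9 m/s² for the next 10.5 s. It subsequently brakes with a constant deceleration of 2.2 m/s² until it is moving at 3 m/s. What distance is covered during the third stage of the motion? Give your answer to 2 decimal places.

Phase 1 (decelerating): v₀ = 8.00 m/s, a = -2.3 m/s².
v = v₀ + at → t = (3.5 − 8.00) / -2.3 = 1.96 s
v² = v₀² + 2aΔx → Δx = (3.5² − 8.00²)/(2·-2.3) = 11.2 m

Phase 2 (decelerating): v₀ = 3.50 m/s, a = -1.4 m/s².
v = v₀ + at = 3.50 + (-1.4)(1) = 2.10 m/s
Δx = v₀t + ½at² = 3.50·1 + 0.5·-1.4·1² = 2.80 m

Phase 3 (accelerating): v₀ = 2.10 m/s, a = 0.9 m/s².
v = v₀ + at = 2.10 + (0.9)(10.5) = 11.6 m/s
Δx = v₀t + ½at² = 2.10·10.5 + 0.5·0.9·10.5² = 71.7 m
Distance in phase 3 = 71.7 m

71.66 m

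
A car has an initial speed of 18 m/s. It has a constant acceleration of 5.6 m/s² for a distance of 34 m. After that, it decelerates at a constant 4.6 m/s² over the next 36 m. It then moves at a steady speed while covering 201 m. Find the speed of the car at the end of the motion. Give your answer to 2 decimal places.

Phase 1 (accelerating): v₀ = 18.0 m/s, a = 5.6 m/s².
v² = v₀² + 2aΔx = 18.0² + 2·5.6·34 = 705 → v = 26.5 m/s
t = (v − v₀)/a = (26.5 − 18.0)/5.6 = 1.53 s

Phase 2 (decelerating): v₀ = 26.5 m/s, a = -4.6 m/s².
v² = v₀² + 2aΔx = 26.5² + 2·-4.6·36 = 374 → v = 19.3 m/s
t = (v − v₀)/a = (19.3 − 26.5)/-4.6 = 1.57 s

Phase 3 (constant speed): v₀ = 19.3 m/s, a = 0 m/s².
Constant speed: t = d/v = 201/19.3 = 10.4 s
Final speed = 19.3 m/s

19.33 m/s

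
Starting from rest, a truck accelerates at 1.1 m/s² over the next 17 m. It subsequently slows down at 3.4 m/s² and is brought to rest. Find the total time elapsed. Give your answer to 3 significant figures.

Phase 1 (accelerating): v₀ = 0 m/s, a = 1.1 m/s².
v² = v₀² + 2aΔx = 0² + 2·1.1·17 = 37.4 → v = 6.12 m/s
t = (v − v₀)/a = (6.12 − 0)/1.1 = 5.56 s

Phase 2 (decelerating): v₀ = 6.12 m/s, a = -3.4 m/s².
v = v₀ + at → t = (0 − 6.12) / -3.4 = 1.80 s
v² = v₀² + 2aΔx → Δx = (0² − 6.12²)/(2·-3.4) = 5.50 m
Total time = 5.56 + 1.80 = 7.36 s

7.36 s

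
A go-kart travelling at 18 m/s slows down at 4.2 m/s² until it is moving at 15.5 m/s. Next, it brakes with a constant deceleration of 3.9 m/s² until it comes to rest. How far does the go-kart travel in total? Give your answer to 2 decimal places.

Phase 1 (decelerating): v₀ = 18.0 m/s, a = -4.2 m/s².
v = v₀ + at → t = (15.5 − 18.0) / -4.2 = 0.595 s
v² = v₀² + 2aΔx → Δx = (15.5² − 18.0²)/(2·-4.2) = 9.97 m

Phase 2 (decelerating): v₀ = 15.5 m/s, a = -3.9 m/s².
v = v₀ + at → t = (0 − 15.5) / -3.9 = 3.97 s
v² = v₀² + 2aΔx → Δx = (0² − 15.5²)/(2·-3.9) = 30.8 m
Total distance = 9.97 + 30.8 = 40.8 m

40.77 m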